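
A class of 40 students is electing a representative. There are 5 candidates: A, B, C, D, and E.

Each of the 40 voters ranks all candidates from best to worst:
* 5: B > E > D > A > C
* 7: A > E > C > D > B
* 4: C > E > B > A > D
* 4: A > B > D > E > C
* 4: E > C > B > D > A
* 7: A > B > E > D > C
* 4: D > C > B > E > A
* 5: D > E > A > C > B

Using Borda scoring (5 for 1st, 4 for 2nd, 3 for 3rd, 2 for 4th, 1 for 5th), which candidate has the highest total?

A: 5×2 + 7×5 + 4×2 + 4×5 + 4×1 + 7×5 + 4×1 + 5×3 = 131
B: 5×5 + 7×1 + 4×3 + 4×4 + 4×3 + 7×4 + 4×3 + 5×1 = 117
C: 5×1 + 7×3 + 4×5 + 4×1 + 4×4 + 7×1 + 4×4 + 5×2 = 99
D: 5×3 + 7×2 + 4×1 + 4×3 + 4×2 + 7×2 + 4×5 + 5×5 = 112
E: 5×4 + 7×4 + 4×4 + 4×2 + 4×5 + 7×3 + 4×2 + 5×4 = 141

E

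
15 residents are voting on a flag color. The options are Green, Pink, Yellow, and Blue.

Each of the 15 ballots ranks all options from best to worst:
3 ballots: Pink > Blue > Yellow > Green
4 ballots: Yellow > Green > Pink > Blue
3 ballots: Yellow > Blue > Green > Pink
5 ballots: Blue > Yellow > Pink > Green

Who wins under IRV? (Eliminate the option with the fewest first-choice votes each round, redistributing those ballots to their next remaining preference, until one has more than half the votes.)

Round 1: Green 0, Pink 3, Yellow 7, Blue 5. Green eliminated.
Round 2: Pink 3, Yellow 7, Blue 5. Pink eliminated.
Round 3: Yellow 7, Blue 8. Blue has a majority (≥8).

Blue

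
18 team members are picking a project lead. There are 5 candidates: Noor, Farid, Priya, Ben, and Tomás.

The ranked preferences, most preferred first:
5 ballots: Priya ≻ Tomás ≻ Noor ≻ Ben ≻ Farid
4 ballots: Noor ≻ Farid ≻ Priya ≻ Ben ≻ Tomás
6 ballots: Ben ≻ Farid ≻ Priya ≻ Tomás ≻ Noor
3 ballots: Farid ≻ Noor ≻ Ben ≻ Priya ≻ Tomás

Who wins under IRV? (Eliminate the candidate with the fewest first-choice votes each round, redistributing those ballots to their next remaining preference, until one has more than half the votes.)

Noor

Round 1: Noor 4, Farid 3, Priya 5, Ben 6, Tomás 0. Tomás eliminated.
Round 2: Noor 4, Farid 3, Priya 5, Ben 6. Farid eliminated.
Round 3: Noor 7, Priya 5, Ben 6. Priya eliminated.
Round 4: Noor 12, Ben 6. Noor has a majority (≥10).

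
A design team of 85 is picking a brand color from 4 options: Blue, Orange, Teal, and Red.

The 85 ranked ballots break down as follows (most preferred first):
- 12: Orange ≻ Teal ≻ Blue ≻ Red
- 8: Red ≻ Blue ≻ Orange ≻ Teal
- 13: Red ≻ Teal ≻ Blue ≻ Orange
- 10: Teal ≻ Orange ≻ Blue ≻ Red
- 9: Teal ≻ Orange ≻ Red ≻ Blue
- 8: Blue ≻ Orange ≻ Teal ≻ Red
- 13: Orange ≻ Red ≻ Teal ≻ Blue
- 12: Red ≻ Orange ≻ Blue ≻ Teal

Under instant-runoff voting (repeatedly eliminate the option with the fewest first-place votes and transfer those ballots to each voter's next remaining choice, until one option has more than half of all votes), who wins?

Orange

Round 1: Blue 8, Orange 25, Teal 19, Red 33. Blue eliminated.
Round 2: Orange 33, Teal 19, Red 33. Teal eliminated.
Round 3: Orange 52, Red 33. Orange has a majority (≥43).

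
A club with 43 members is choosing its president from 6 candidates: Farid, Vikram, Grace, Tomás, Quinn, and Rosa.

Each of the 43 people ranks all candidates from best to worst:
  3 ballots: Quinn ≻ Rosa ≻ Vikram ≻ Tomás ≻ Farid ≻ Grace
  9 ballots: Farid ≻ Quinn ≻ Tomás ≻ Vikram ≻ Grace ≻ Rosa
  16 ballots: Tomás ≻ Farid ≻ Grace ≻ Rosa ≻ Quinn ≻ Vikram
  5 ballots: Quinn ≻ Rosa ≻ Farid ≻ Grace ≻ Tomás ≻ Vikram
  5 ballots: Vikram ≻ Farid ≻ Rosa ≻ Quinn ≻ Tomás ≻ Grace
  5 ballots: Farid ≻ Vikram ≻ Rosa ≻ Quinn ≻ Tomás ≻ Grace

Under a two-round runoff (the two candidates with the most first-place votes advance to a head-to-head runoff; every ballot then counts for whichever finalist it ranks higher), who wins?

Round 1 first-place votes: Farid 14, Vikram 5, Grace 0, Tomás 16, Quinn 8, Rosa 0. Tomás and Farid advance.
Runoff: Tomás is ranked above Farid on 19 ballots, Farid above Tomás on 24.

Farid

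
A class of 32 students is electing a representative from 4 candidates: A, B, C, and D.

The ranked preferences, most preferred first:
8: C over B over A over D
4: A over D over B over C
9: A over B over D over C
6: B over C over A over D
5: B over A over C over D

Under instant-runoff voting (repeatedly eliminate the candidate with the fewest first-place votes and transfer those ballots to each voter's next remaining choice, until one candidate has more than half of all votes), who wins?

B

Round 1: A 13, B 11, C 8, D 0. D eliminated.
Round 2: A 13, B 11, C 8. C eliminated.
Round 3: A 13, B 19. B has a majority (≥17).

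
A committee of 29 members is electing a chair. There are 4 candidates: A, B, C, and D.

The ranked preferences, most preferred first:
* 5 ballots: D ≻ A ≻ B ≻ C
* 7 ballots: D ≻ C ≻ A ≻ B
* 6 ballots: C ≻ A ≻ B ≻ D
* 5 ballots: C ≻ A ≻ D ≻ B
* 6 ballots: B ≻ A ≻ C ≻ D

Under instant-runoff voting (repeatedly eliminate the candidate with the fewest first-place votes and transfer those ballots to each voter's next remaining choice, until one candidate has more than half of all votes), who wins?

C

Round 1: A 0, B 6, C 11, D 12. A eliminated.
Round 2: B 6, C 11, D 12. B eliminated.
Round 3: C 17, D 12. C has a majority (≥15).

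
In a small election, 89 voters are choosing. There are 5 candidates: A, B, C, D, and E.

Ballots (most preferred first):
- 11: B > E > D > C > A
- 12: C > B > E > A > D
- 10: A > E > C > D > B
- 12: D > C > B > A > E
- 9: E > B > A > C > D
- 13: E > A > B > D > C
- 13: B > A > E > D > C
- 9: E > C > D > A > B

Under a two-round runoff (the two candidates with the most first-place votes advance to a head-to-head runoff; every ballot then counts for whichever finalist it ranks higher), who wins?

B

Round 1 first-place votes: A 10, B 24, C 12, D 12, E 31. E and B advance.
Runoff: E is ranked above B on 41 ballots, B above E on 48.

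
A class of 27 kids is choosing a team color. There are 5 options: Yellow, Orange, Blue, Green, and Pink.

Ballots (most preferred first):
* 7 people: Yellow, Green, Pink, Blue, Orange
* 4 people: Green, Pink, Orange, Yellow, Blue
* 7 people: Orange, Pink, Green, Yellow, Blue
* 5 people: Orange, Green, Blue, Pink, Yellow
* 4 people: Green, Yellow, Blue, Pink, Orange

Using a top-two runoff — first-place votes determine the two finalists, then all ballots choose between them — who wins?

Green

Round 1 first-place votes: Yellow 7, Orange 12, Blue 0, Green 8, Pink 0. Orange and Green advance.
Runoff: Orange is ranked above Green on 12 ballots, Green above Orange on 15.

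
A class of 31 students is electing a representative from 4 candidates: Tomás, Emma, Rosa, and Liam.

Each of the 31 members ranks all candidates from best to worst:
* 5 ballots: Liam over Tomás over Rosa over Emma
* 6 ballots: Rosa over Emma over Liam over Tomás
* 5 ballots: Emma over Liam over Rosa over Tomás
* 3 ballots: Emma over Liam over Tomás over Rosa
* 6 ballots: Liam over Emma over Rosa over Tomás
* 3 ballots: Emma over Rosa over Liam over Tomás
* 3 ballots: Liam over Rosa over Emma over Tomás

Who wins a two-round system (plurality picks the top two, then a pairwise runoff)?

Emma

Round 1 first-place votes: Tomás 0, Emma 11, Rosa 6, Liam 14. Liam and Emma advance.
Runoff: Liam is ranked above Emma on 14 ballots, Emma above Liam on 17.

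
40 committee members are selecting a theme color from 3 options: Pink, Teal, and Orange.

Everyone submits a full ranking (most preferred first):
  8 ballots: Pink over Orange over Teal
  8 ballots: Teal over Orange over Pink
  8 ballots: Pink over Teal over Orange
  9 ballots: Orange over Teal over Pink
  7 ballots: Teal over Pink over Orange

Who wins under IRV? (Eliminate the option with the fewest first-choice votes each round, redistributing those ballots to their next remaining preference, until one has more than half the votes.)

Teal

Round 1: Pink 16, Teal 15, Orange 9. Orange eliminated.
Round 2: Pink 16, Teal 24. Teal has a majority (≥21).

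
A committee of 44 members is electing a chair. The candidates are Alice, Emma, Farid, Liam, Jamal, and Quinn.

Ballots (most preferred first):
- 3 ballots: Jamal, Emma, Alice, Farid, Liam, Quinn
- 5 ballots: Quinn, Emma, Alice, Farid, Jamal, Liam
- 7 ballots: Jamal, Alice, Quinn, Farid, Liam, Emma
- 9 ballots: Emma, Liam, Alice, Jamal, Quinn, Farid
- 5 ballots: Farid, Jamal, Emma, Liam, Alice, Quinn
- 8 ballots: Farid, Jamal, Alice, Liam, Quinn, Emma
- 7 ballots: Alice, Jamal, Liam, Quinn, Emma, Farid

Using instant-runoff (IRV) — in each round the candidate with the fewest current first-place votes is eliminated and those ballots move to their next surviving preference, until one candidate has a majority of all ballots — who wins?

Jamal

Round 1: Alice 7, Emma 9, Farid 13, Liam 0, Jamal 10, Quinn 5. Liam eliminated.
Round 2: Alice 7, Emma 9, Farid 13, Jamal 10, Quinn 5. Quinn eliminated.
Round 3: Alice 7, Emma 14, Farid 13, Jamal 10. Alice eliminated.
Round 4: Emma 14, Farid 13, Jamal 17. Farid eliminated.
Round 5: Emma 14, Jamal 30. Jamal has a majority (≥23).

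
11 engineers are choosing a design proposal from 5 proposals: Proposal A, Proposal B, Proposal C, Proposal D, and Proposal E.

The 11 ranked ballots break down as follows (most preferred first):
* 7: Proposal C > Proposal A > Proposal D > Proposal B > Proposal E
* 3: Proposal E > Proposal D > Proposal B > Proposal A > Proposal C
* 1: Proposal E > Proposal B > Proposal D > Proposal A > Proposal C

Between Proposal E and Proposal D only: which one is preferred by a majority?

Proposal D

Proposal E is ranked above Proposal D on 4 ballots; Proposal D above Proposal E on 7.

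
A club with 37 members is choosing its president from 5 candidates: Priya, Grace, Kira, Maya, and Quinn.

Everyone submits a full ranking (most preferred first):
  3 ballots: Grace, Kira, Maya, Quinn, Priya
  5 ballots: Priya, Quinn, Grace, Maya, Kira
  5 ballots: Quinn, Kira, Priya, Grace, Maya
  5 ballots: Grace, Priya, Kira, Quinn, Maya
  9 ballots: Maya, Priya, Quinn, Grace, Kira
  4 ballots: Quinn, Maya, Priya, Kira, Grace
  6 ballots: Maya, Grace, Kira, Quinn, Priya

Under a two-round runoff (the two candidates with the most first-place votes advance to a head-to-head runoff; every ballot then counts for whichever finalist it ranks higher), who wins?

Quinn

Round 1 first-place votes: Priya 5, Grace 8, Kira 0, Maya 15, Quinn 9. Maya and Quinn advance.
Runoff: Maya is ranked above Quinn on 18 ballots, Quinn above Maya on 19.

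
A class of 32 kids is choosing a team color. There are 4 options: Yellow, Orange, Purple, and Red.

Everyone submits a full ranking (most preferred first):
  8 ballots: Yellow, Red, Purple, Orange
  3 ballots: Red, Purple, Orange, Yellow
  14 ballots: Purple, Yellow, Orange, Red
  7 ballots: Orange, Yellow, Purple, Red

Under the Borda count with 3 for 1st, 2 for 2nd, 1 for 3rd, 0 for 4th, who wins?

Yellow: 8×3 + 3×0 + 14×2 + 7×2 = 66
Orange: 8×0 + 3×1 + 14×1 + 7×3 = 38
Purple: 8×1 + 3×2 + 14×3 + 7×1 = 63
Red: 8×2 + 3×3 + 14×0 + 7×0 = 25

Yellow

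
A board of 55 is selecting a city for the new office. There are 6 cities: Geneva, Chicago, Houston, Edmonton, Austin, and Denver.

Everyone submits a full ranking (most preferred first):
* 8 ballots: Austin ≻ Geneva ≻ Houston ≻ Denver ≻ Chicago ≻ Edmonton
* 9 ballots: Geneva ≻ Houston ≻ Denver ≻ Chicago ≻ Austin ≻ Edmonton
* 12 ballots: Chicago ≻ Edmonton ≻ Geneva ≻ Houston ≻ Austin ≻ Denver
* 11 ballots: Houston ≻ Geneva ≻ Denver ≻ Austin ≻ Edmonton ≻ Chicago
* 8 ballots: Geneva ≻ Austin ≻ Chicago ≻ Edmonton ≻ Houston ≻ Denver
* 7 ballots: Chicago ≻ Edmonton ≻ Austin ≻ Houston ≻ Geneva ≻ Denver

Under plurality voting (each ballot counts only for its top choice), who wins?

First-place votes: Geneva 17, Chicago 19, Houston 11, Edmonton 0, Austin 8, Denver 0.

Chicago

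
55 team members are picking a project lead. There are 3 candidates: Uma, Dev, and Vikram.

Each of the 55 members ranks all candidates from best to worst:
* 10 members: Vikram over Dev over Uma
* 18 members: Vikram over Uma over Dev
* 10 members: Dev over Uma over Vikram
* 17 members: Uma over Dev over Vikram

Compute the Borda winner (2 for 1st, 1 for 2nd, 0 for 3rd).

Uma

Uma: 10×0 + 18×1 + 10×1 + 17×2 = 62
Dev: 10×1 + 18×0 + 10×2 + 17×1 = 47
Vikram: 10×2 + 18×2 + 10×0 + 17×0 = 56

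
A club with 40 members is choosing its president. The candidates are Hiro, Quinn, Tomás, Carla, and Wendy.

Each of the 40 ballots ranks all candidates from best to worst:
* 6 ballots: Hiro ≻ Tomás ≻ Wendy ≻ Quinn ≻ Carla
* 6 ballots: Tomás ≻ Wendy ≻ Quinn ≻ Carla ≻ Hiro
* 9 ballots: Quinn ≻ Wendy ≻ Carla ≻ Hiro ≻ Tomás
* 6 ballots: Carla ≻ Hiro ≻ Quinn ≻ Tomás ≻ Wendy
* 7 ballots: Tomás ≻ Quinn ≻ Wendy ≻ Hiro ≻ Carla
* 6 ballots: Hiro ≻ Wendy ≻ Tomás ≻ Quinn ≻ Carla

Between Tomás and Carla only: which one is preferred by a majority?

Tomás

Tomás is ranked above Carla on 25 ballots; Carla above Tomás on 15.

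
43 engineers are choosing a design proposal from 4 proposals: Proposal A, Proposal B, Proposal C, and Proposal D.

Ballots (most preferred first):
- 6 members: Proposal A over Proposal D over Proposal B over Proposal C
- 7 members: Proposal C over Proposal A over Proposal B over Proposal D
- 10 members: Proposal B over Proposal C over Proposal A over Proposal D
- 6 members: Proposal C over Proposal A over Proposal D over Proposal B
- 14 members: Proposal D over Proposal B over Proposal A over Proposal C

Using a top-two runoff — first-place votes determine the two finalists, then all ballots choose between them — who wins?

Proposal C

Round 1 first-place votes: Proposal A 6, Proposal B 10, Proposal C 13, Proposal D 14. Proposal D and Proposal C advance.
Runoff: Proposal D is ranked above Proposal C on 20 ballots, Proposal C above Proposal D on 23.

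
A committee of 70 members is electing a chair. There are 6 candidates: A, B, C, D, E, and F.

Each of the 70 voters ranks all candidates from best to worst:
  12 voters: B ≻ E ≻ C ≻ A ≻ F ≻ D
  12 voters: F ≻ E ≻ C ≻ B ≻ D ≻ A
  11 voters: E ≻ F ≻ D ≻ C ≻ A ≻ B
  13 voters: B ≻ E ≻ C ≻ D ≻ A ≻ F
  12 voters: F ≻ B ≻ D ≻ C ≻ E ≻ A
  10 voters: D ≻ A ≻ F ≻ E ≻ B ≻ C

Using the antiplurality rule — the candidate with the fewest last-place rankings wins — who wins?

E

Last-place votes: A 24, B 11, C 10, D 12, E 0, F 13.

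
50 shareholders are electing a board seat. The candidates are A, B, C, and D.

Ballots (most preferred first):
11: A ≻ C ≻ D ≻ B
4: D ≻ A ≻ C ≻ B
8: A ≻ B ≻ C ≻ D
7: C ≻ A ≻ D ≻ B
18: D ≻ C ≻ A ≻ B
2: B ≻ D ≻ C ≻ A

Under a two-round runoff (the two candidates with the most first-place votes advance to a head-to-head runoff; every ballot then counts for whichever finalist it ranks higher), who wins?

A

Round 1 first-place votes: A 19, B 2, C 7, D 22. D and A advance.
Runoff: D is ranked above A on 24 ballots, A above D on 26.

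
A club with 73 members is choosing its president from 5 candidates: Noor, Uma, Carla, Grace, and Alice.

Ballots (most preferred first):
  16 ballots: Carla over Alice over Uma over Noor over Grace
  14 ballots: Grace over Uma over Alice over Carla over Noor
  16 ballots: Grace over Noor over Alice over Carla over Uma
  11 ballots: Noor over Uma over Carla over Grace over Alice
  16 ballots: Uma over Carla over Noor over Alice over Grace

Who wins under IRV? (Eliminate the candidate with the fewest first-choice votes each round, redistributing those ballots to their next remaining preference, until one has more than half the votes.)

Uma

Round 1: Noor 11, Uma 16, Carla 16, Grace 30, Alice 0. Alice eliminated.
Round 2: Noor 11, Uma 16, Carla 16, Grace 30. Noor eliminated.
Round 3: Uma 27, Carla 16, Grace 30. Carla eliminated.
Round 4: Uma 43, Grace 30. Uma has a majority (≥37).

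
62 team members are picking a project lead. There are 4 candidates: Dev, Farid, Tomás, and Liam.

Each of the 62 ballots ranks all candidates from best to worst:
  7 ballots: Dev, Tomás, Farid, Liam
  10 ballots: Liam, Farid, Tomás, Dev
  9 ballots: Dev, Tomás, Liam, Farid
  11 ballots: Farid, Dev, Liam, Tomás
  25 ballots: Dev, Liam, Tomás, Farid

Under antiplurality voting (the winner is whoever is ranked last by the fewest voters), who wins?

Liam

Last-place votes: Dev 10, Farid 34, Tomás 11, Liam 7.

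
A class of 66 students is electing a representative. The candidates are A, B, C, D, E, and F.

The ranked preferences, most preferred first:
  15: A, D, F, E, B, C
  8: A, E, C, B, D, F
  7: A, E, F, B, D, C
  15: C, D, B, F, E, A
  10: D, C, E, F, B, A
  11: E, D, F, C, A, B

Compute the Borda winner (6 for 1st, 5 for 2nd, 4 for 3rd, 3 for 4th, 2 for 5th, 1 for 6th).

D

A: 15×6 + 8×6 + 7×6 + 15×1 + 10×1 + 11×2 = 227
B: 15×2 + 8×3 + 7×3 + 15×4 + 10×2 + 11×1 = 166
C: 15×1 + 8×4 + 7×1 + 15×6 + 10×5 + 11×3 = 227
D: 15×5 + 8×2 + 7×2 + 15×5 + 10×6 + 11×5 = 295
E: 15×3 + 8×5 + 7×5 + 15×2 + 10×4 + 11×6 = 256
F: 15×4 + 8×1 + 7×4 + 15×3 + 10×3 + 11×4 = 215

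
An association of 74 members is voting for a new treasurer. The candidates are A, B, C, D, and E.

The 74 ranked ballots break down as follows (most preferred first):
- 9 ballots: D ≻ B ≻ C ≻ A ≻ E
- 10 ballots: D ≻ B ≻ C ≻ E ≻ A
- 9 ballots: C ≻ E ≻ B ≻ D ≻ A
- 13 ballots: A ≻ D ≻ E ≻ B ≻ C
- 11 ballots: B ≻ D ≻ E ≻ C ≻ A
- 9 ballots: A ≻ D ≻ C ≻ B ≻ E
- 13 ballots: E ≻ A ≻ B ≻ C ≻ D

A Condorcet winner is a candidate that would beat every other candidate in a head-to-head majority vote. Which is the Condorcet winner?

D

D vs A: 39–35
D vs B: 41–33
D vs C: 52–22
D vs E: 52–22
D beats every other candidate.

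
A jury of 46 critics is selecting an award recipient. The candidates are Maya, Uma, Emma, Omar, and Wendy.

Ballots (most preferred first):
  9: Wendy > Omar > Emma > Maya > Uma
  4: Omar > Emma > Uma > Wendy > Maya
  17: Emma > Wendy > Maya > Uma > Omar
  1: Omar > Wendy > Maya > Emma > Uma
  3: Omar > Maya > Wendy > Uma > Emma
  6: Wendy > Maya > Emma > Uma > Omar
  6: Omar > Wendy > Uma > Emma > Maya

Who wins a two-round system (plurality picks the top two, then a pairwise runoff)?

Round 1 first-place votes: Maya 0, Uma 0, Emma 17, Omar 14, Wendy 15. Emma and Wendy advance.
Runoff: Emma is ranked above Wendy on 21 ballots, Wendy above Emma on 25.

Wendy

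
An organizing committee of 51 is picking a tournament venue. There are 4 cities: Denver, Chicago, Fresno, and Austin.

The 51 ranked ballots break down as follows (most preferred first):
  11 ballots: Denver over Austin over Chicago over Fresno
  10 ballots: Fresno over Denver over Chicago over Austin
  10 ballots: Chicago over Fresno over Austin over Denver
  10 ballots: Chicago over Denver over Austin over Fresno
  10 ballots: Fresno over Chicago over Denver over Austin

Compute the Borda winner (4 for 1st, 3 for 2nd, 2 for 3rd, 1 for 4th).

Denver: 11×4 + 10×3 + 10×1 + 10×3 + 10×2 = 134
Chicago: 11×2 + 10×2 + 10×4 + 10×4 + 10×3 = 152
Fresno: 11×1 + 10×4 + 10×3 + 10×1 + 10×4 = 131
Austin: 11×3 + 10×1 + 10×2 + 10×2 + 10×1 = 93

Chicago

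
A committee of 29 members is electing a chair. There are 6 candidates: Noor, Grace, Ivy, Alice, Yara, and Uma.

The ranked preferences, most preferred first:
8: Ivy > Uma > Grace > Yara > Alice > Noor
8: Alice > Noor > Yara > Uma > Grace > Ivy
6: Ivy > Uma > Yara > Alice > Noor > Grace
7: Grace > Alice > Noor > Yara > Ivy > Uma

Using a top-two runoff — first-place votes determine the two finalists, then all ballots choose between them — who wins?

Alice

Round 1 first-place votes: Noor 0, Grace 7, Ivy 14, Alice 8, Yara 0, Uma 0. Ivy and Alice advance.
Runoff: Ivy is ranked above Alice on 14 ballots, Alice above Ivy on 15.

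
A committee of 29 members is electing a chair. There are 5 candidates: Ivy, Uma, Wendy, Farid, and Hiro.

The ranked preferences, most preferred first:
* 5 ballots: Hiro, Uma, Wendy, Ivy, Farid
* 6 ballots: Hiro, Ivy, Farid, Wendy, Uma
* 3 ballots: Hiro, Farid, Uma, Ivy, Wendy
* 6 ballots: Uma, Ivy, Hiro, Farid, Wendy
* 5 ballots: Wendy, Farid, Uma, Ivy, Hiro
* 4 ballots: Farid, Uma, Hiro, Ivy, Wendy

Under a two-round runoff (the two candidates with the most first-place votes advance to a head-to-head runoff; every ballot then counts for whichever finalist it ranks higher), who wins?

Round 1 first-place votes: Ivy 0, Uma 6, Wendy 5, Farid 4, Hiro 14. Hiro and Uma advance.
Runoff: Hiro is ranked above Uma on 14 ballots, Uma above Hiro on 15.

Uma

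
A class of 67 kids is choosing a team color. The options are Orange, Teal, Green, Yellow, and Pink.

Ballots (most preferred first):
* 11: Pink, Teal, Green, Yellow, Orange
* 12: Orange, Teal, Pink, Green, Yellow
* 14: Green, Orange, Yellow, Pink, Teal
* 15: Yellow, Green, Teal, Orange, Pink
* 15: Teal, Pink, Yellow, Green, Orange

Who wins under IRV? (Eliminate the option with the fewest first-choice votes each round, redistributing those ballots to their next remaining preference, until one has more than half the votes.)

Teal

Round 1: Orange 12, Teal 15, Green 14, Yellow 15, Pink 11. Pink eliminated.
Round 2: Orange 12, Teal 26, Green 14, Yellow 15. Orange eliminated.
Round 3: Teal 38, Green 14, Yellow 15. Teal has a majority (≥34).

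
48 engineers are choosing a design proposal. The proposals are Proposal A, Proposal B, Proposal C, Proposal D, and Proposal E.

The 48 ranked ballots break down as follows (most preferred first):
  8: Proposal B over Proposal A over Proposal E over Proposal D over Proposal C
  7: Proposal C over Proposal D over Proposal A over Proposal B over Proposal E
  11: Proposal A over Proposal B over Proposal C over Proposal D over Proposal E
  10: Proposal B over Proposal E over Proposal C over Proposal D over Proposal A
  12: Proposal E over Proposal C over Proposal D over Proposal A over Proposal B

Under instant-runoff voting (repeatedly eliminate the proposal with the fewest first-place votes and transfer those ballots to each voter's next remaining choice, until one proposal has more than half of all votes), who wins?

Proposal A

Round 1: Proposal A 11, Proposal B 18, Proposal C 7, Proposal D 0, Proposal E 12. Proposal D eliminated.
Round 2: Proposal A 11, Proposal B 18, Proposal C 7, Proposal E 12. Proposal C eliminated.
Round 3: Proposal A 18, Proposal B 18, Proposal E 12. Proposal E eliminated.
Round 4: Proposal A 30, Proposal B 18. Proposal A has a majority (≥25).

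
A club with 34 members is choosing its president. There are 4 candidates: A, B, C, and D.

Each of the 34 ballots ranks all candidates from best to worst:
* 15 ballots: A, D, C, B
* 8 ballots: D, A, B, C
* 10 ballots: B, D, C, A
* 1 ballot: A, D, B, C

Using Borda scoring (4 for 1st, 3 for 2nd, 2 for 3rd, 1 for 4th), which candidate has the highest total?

A: 15×4 + 8×3 + 10×1 + 1×4 = 98
B: 15×1 + 8×2 + 10×4 + 1×2 = 73
C: 15×2 + 8×1 + 10×2 + 1×1 = 59
D: 15×3 + 8×4 + 10×3 + 1×3 = 110

D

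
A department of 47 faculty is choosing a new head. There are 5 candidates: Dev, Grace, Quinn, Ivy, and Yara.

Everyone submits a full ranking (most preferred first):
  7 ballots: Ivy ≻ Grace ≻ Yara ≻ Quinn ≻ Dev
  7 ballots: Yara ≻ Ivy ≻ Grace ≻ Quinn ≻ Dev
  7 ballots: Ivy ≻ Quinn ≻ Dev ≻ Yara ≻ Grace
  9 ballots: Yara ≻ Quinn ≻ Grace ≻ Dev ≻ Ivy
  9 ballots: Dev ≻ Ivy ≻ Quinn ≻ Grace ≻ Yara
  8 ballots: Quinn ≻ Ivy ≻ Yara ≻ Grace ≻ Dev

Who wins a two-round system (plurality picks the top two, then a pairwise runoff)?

Ivy

Round 1 first-place votes: Dev 9, Grace 0, Quinn 8, Ivy 14, Yara 16. Yara and Ivy advance.
Runoff: Yara is ranked above Ivy on 16 ballots, Ivy above Yara on 31.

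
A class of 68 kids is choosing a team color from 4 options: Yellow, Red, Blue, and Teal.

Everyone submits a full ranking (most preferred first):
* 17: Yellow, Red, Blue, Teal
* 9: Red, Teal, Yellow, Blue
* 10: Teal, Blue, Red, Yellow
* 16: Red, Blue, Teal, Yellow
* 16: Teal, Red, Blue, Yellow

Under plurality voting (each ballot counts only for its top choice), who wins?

First-place votes: Yellow 17, Red 25, Blue 0, Teal 26.

Teal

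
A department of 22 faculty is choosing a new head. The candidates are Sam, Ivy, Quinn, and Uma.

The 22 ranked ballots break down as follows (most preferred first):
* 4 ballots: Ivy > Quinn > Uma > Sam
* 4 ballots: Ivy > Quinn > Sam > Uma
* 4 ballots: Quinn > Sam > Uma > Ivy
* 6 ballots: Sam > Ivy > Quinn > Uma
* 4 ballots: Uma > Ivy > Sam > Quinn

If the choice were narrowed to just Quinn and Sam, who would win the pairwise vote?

Quinn

Quinn is ranked above Sam on 12 ballots; Sam above Quinn on 10.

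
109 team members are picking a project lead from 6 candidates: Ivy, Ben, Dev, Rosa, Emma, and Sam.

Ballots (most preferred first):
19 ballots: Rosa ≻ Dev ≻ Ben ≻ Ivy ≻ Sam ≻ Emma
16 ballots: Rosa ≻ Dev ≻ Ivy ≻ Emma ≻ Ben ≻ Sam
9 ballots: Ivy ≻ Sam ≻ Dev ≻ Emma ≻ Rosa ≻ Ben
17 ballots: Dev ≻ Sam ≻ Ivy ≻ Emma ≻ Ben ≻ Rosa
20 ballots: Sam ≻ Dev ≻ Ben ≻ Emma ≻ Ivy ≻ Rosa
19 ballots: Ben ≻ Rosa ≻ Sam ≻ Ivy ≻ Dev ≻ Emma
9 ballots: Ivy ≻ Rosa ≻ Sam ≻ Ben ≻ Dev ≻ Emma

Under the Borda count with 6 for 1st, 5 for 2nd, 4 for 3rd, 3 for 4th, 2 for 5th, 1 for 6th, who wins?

Ivy: 19×3 + 16×4 + 9×6 + 17×4 + 20×2 + 19×3 + 9×6 = 394
Ben: 19×4 + 16×2 + 9×1 + 17×2 + 20×4 + 19×6 + 9×3 = 372
Dev: 19×5 + 16×5 + 9×4 + 17×6 + 20×5 + 19×2 + 9×2 = 469
Rosa: 19×6 + 16×6 + 9×2 + 17×1 + 20×1 + 19×5 + 9×5 = 405
Emma: 19×1 + 16×3 + 9×3 + 17×3 + 20×3 + 19×1 + 9×1 = 233
Sam: 19×2 + 16×1 + 9×5 + 17×5 + 20×6 + 19×4 + 9×4 = 416

Dev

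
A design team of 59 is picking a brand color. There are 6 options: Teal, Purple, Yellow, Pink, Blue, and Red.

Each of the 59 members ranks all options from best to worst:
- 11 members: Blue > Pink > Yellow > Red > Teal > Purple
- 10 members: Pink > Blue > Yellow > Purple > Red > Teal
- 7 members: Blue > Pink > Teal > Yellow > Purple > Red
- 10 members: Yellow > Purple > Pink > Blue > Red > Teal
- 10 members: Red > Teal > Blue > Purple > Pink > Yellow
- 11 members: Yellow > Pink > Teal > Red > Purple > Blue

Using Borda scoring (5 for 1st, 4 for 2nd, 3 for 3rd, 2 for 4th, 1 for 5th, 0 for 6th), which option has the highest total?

Teal: 11×1 + 10×0 + 7×3 + 10×0 + 10×4 + 11×3 = 105
Purple: 11×0 + 10×2 + 7×1 + 10×4 + 10×2 + 11×1 = 98
Yellow: 11×3 + 10×3 + 7×2 + 10×5 + 10×0 + 11×5 = 182
Pink: 11×4 + 10×5 + 7×4 + 10×3 + 10×1 + 11×4 = 206
Blue: 11×5 + 10×4 + 7×5 + 10×2 + 10×3 + 11×0 = 180
Red: 11×2 + 10×1 + 7×0 + 10×1 + 10×5 + 11×2 = 114

Pink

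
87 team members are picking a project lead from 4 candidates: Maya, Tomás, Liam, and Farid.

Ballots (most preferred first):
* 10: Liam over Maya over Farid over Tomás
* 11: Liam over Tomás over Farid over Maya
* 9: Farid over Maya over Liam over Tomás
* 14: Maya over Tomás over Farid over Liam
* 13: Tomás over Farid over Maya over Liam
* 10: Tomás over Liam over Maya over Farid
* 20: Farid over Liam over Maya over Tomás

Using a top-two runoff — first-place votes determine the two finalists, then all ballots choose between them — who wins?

Tomás

Round 1 first-place votes: Maya 14, Tomás 23, Liam 21, Farid 29. Farid and Tomás advance.
Runoff: Farid is ranked above Tomás on 39 ballots, Tomás above Farid on 48.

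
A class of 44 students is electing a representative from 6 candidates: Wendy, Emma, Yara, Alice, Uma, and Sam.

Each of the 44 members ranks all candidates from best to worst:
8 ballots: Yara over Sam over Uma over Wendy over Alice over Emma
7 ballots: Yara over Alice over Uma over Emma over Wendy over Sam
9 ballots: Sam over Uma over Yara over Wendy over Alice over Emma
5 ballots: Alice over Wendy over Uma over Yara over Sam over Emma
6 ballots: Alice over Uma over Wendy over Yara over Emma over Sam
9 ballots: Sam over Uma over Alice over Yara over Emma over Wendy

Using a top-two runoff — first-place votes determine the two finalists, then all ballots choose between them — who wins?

Round 1 first-place votes: Wendy 0, Emma 0, Yara 15, Alice 11, Uma 0, Sam 18. Sam and Yara advance.
Runoff: Sam is ranked above Yara on 18 ballots, Yara above Sam on 26.

Yara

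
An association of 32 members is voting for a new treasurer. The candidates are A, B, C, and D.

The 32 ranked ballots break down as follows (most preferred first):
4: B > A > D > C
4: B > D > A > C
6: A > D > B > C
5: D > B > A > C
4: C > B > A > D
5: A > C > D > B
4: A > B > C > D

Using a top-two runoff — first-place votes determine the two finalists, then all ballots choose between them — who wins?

Round 1 first-place votes: A 15, B 8, C 4, D 5. A and B advance.
Runoff: A is ranked above B on 15 ballots, B above A on 17.

B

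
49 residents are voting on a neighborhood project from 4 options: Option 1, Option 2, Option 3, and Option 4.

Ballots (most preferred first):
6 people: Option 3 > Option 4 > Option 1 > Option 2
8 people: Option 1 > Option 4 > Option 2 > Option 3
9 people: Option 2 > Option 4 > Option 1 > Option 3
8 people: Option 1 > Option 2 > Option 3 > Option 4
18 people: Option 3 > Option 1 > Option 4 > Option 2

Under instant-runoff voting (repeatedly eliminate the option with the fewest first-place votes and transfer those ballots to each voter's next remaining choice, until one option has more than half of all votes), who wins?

Option 1

Round 1: Option 1 16, Option 2 9, Option 3 24, Option 4 0. Option 4 eliminated.
Round 2: Option 1 16, Option 2 9, Option 3 24. Option 2 eliminated.
Round 3: Option 1 25, Option 3 24. Option 1 has a majority (≥25).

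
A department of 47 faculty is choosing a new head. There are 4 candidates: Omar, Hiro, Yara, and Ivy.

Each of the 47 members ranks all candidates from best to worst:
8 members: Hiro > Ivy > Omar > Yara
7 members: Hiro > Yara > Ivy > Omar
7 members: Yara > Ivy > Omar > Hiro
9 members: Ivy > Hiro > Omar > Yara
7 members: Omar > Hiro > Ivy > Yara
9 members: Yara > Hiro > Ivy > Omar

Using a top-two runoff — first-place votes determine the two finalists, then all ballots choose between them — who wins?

Round 1 first-place votes: Omar 7, Hiro 15, Yara 16, Ivy 9. Yara and Hiro advance.
Runoff: Yara is ranked above Hiro on 16 ballots, Hiro above Yara on 31.

Hiro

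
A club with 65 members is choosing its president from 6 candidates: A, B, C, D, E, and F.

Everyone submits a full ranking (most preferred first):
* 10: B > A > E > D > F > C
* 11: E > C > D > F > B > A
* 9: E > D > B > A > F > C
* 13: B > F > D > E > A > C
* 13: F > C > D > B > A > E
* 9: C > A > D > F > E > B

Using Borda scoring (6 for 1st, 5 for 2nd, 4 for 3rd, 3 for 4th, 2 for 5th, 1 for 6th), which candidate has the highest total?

A: 10×5 + 11×1 + 9×3 + 13×2 + 13×2 + 9×5 = 185
B: 10×6 + 11×2 + 9×4 + 13×6 + 13×3 + 9×1 = 244
C: 10×1 + 11×5 + 9×1 + 13×1 + 13×5 + 9×6 = 206
D: 10×3 + 11×4 + 9×5 + 13×4 + 13×4 + 9×4 = 259
E: 10×4 + 11×6 + 9×6 + 13×3 + 13×1 + 9×2 = 230
F: 10×2 + 11×3 + 9×2 + 13×5 + 13×6 + 9×3 = 241

D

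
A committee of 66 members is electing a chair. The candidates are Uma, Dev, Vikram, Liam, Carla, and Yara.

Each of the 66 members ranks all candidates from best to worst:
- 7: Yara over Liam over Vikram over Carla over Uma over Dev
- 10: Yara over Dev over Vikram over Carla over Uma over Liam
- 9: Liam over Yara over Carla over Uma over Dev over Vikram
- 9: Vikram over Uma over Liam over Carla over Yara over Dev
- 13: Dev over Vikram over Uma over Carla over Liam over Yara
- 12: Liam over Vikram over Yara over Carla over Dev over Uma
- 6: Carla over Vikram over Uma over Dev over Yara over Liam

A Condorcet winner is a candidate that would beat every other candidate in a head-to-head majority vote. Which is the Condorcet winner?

Vikram

Vikram vs Uma: 57–9
Vikram vs Dev: 34–32
Vikram vs Liam: 38–28
Vikram vs Carla: 51–15
Vikram vs Yara: 40–26
Vikram beats every other candidate.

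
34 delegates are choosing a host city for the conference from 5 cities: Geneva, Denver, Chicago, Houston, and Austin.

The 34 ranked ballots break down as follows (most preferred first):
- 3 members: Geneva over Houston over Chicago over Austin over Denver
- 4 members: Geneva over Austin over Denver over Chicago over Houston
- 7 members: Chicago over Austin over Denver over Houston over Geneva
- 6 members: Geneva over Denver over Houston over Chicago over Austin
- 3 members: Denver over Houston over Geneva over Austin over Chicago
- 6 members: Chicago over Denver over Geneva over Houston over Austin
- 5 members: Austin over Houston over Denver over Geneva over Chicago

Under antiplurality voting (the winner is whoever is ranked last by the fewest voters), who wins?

Last-place votes: Geneva 7, Denver 3, Chicago 8, Houston 4, Austin 12.

Denver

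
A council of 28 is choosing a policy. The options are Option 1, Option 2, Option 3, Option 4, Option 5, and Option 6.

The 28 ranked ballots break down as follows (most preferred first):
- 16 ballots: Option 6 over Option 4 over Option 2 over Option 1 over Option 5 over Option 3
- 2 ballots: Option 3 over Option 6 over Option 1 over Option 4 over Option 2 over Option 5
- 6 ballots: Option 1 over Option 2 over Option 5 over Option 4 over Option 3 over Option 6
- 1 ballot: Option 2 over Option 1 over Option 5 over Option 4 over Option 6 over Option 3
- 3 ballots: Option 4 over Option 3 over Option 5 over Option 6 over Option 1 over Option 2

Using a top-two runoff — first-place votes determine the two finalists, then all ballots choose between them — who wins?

Round 1 first-place votes: Option 1 6, Option 2 1, Option 3 2, Option 4 3, Option 5 0, Option 6 16. Option 6 and Option 1 advance.
Runoff: Option 6 is ranked above Option 1 on 21 ballots, Option 1 above Option 6 on 7.

Option 6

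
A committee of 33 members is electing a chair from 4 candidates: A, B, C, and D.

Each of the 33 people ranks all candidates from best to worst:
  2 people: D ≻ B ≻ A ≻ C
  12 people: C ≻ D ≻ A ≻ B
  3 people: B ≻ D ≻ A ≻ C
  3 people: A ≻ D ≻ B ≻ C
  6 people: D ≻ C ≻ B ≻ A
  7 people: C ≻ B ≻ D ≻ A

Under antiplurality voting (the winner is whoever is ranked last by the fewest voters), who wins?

D

Last-place votes: A 13, B 12, C 8, D 0.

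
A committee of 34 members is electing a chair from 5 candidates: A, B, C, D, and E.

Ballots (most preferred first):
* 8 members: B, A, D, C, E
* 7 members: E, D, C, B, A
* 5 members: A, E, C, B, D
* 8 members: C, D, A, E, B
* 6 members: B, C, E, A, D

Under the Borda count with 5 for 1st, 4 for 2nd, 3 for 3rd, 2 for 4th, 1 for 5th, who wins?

C

A: 8×4 + 7×1 + 5×5 + 8×3 + 6×2 = 100
B: 8×5 + 7×2 + 5×2 + 8×1 + 6×5 = 102
C: 8×2 + 7×3 + 5×3 + 8×5 + 6×4 = 116
D: 8×3 + 7×4 + 5×1 + 8×4 + 6×1 = 95
E: 8×1 + 7×5 + 5×4 + 8×2 + 6×3 = 97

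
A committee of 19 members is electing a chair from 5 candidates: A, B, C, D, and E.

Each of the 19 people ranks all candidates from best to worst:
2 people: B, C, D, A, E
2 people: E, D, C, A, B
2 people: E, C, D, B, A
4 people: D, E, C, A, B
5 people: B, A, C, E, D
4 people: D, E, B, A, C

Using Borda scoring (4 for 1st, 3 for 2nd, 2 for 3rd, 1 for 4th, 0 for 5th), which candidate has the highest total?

A: 2×1 + 2×1 + 2×0 + 4×1 + 5×3 + 4×1 = 27
B: 2×4 + 2×0 + 2×1 + 4×0 + 5×4 + 4×2 = 38
C: 2×3 + 2×2 + 2×3 + 4×2 + 5×2 + 4×0 = 34
D: 2×2 + 2×3 + 2×2 + 4×4 + 5×0 + 4×4 = 46
E: 2×0 + 2×4 + 2×4 + 4×3 + 5×1 + 4×3 = 45

D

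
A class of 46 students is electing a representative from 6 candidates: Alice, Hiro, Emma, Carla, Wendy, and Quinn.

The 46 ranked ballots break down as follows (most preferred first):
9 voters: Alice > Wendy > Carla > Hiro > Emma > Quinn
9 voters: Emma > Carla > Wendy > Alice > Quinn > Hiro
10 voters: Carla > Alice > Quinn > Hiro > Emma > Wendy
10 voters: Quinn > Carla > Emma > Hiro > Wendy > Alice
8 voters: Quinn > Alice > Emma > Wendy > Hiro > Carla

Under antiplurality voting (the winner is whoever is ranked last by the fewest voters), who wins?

Emma

Last-place votes: Alice 10, Hiro 9, Emma 0, Carla 8, Wendy 10, Quinn 9.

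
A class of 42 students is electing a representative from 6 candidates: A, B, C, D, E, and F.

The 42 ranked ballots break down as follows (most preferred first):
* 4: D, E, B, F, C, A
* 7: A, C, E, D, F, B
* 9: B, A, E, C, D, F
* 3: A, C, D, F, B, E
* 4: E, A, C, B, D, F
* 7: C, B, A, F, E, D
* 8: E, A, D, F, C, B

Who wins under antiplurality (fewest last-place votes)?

Last-place votes: A 4, B 15, C 0, D 7, E 3, F 13.

C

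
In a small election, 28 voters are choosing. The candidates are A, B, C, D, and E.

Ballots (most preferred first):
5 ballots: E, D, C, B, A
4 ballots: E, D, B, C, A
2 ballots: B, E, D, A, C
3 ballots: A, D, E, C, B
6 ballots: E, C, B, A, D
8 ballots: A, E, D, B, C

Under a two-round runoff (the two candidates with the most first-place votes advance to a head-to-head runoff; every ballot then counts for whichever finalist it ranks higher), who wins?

Round 1 first-place votes: A 11, B 2, C 0, D 0, E 15. E and A advance.
Runoff: E is ranked above A on 17 ballots, A above E on 11.

E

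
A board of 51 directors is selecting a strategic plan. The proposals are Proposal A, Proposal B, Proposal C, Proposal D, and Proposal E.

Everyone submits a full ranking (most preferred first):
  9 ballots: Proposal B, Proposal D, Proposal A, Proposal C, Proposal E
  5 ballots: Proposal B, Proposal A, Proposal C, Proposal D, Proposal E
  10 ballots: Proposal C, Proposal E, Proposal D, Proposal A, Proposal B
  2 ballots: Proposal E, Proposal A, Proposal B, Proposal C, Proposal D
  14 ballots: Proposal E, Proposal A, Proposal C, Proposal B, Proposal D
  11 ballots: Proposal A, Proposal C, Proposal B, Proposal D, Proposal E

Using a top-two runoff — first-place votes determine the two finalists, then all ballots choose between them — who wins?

Proposal E

Round 1 first-place votes: Proposal A 11, Proposal B 14, Proposal C 10, Proposal D 0, Proposal E 16. Proposal E and Proposal B advance.
Runoff: Proposal E is ranked above Proposal B on 26 ballots, Proposal B above Proposal E on 25.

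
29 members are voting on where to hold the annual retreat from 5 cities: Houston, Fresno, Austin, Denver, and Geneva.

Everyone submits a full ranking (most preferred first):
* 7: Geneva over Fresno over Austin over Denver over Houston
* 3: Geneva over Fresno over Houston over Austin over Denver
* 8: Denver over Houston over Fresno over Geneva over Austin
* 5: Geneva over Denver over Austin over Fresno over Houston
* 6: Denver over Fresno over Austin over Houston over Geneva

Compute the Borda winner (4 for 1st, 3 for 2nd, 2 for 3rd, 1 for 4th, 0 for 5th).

Houston: 7×0 + 3×2 + 8×3 + 5×0 + 6×1 = 36
Fresno: 7×3 + 3×3 + 8×2 + 5×1 + 6×3 = 69
Austin: 7×2 + 3×1 + 8×0 + 5×2 + 6×2 = 39
Denver: 7×1 + 3×0 + 8×4 + 5×3 + 6×4 = 78
Geneva: 7×4 + 3×4 + 8×1 + 5×4 + 6×0 = 68

Denver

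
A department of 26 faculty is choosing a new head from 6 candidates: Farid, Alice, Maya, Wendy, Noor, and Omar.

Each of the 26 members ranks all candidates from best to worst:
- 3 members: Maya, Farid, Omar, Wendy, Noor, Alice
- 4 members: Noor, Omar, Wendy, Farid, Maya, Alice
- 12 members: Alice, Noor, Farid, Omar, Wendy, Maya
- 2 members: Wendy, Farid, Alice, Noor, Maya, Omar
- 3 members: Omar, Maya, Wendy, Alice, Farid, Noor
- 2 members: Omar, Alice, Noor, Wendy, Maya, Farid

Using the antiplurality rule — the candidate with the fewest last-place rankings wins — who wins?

Wendy

Last-place votes: Farid 2, Alice 7, Maya 12, Wendy 0, Noor 3, Omar 2.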